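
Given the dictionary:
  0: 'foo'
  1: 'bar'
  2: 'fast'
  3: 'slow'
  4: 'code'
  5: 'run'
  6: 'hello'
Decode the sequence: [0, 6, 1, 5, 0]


Look up each index in the dictionary:
  0 -> 'foo'
  6 -> 'hello'
  1 -> 'bar'
  5 -> 'run'
  0 -> 'foo'

Decoded: "foo hello bar run foo"


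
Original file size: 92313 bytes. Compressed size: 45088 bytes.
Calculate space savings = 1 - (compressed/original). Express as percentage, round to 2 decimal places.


ratio = compressed/original = 45088/92313 = 0.488425
savings = 1 - ratio = 1 - 0.488425 = 0.511575
as a percentage: 0.511575 * 100 = 51.16%

Space savings = 1 - 45088/92313 = 51.16%


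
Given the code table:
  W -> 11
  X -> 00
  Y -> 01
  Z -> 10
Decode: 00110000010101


Decoding:
00 -> X
11 -> W
00 -> X
00 -> X
01 -> Y
01 -> Y
01 -> Y


Result: XWXXYYY


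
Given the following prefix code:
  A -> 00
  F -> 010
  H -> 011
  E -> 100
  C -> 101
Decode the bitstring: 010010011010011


Decoding step by step:
Bits 010 -> F
Bits 010 -> F
Bits 011 -> H
Bits 010 -> F
Bits 011 -> H


Decoded message: FFHFH


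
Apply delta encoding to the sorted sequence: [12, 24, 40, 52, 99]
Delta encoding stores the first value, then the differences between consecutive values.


First value: 12
Deltas:
  24 - 12 = 12
  40 - 24 = 16
  52 - 40 = 12
  99 - 52 = 47


Delta encoded: [12, 12, 16, 12, 47]


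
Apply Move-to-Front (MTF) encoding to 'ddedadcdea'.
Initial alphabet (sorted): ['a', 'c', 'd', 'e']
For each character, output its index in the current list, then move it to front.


MTF encoding:
'd': index 2 in ['a', 'c', 'd', 'e'] -> ['d', 'a', 'c', 'e']
'd': index 0 in ['d', 'a', 'c', 'e'] -> ['d', 'a', 'c', 'e']
'e': index 3 in ['d', 'a', 'c', 'e'] -> ['e', 'd', 'a', 'c']
'd': index 1 in ['e', 'd', 'a', 'c'] -> ['d', 'e', 'a', 'c']
'a': index 2 in ['d', 'e', 'a', 'c'] -> ['a', 'd', 'e', 'c']
'd': index 1 in ['a', 'd', 'e', 'c'] -> ['d', 'a', 'e', 'c']
'c': index 3 in ['d', 'a', 'e', 'c'] -> ['c', 'd', 'a', 'e']
'd': index 1 in ['c', 'd', 'a', 'e'] -> ['d', 'c', 'a', 'e']
'e': index 3 in ['d', 'c', 'a', 'e'] -> ['e', 'd', 'c', 'a']
'a': index 3 in ['e', 'd', 'c', 'a'] -> ['a', 'e', 'd', 'c']


Output: [2, 0, 3, 1, 2, 1, 3, 1, 3, 3]


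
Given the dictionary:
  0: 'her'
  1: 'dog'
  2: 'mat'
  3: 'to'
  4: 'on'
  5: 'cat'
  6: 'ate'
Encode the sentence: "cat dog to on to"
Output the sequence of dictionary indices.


Look up each word in the dictionary:
  'cat' -> 5
  'dog' -> 1
  'to' -> 3
  'on' -> 4
  'to' -> 3

Encoded: [5, 1, 3, 4, 3]


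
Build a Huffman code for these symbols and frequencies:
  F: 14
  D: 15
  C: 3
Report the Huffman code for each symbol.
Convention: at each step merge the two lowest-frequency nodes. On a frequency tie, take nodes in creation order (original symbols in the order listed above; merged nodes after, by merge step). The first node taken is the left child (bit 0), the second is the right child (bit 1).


Huffman tree construction:
Step 1: Merge C(3) + F(14) = 17
Step 2: Merge D(15) + (C+F)(17) = 32
Read each symbol's code off the tree from the root (left child = 0, right child = 1).

Codes:
  F: 11 (length 2)
  D: 0 (length 1)
  C: 10 (length 2)
Average code length: 49/32 = 1.5313 bits/symbol


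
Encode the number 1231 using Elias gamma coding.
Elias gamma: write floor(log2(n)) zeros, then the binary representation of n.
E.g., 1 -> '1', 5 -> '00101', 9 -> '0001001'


num_bits = floor(log2(1231)) + 1 = 11
leading_zeros = num_bits - 1 = 10
binary(1231) = 10011001111

Elias gamma(1231) = '0000000000' + '10011001111' = 000000000010011001111 (21 bits)


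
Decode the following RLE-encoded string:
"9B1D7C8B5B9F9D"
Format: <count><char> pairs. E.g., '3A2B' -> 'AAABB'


Expanding each <count><char> pair:
  9B -> 'BBBBBBBBB'
  1D -> 'D'
  7C -> 'CCCCCCC'
  8B -> 'BBBBBBBB'
  5B -> 'BBBBB'
  9F -> 'FFFFFFFFF'
  9D -> 'DDDDDDDDD'

Decoded = BBBBBBBBBDCCCCCCCBBBBBBBBBBBBBFFFFFFFFFDDDDDDDDD


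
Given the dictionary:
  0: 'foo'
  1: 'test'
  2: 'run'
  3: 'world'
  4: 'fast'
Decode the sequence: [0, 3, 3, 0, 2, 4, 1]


Look up each index in the dictionary:
  0 -> 'foo'
  3 -> 'world'
  3 -> 'world'
  0 -> 'foo'
  2 -> 'run'
  4 -> 'fast'
  1 -> 'test'

Decoded: "foo world world foo run fast test"


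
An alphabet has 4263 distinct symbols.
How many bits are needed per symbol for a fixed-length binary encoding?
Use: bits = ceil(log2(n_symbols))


log2(4263) = 12.0577
Bracket: 2^12 = 4096 < 4263 <= 2^13 = 8192
So ceil(log2(4263)) = 13

bits = ceil(log2(4263)) = ceil(12.0577) = 13 bits


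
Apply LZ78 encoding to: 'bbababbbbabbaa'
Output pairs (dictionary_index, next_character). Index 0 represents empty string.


LZ78 encoding steps:
Dictionary: {0: ''}
Step 1: w='' (idx 0), next='b' -> output (0, 'b'), add 'b' as idx 1
Step 2: w='b' (idx 1), next='a' -> output (1, 'a'), add 'ba' as idx 2
Step 3: w='ba' (idx 2), next='b' -> output (2, 'b'), add 'bab' as idx 3
Step 4: w='b' (idx 1), next='b' -> output (1, 'b'), add 'bb' as idx 4
Step 5: w='bab' (idx 3), next='b' -> output (3, 'b'), add 'babb' as idx 5
Step 6: w='' (idx 0), next='a' -> output (0, 'a'), add 'a' as idx 6
Step 7: w='a' (idx 6), end of input -> output (6, '')


Encoded: [(0, 'b'), (1, 'a'), (2, 'b'), (1, 'b'), (3, 'b'), (0, 'a'), (6, '')]


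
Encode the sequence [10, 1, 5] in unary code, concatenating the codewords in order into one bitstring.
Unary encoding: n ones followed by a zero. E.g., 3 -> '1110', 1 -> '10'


Encode each number as n ones followed by a terminating 0:
  10 -> 11111111110 (11 bits)
  1 -> 10 (2 bits)
  5 -> 111110 (6 bits)
Total length = 11 + 2 + 6 = 19 bits.

Unary([10, 1, 5]) = 1111111111010111110 (19 bits)


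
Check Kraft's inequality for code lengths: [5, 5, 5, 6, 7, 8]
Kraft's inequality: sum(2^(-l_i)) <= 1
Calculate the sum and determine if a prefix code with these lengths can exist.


Sum = 2^(-5) + 2^(-5) + 2^(-5) + 2^(-6) + 2^(-7) + 2^(-8)
    = 0.03125 + 0.03125 + 0.03125 + 0.015625 + 0.0078125 + 0.00390625
    = 31/256 = 0.12109375
Since 0.12109375 <= 1, Kraft's inequality IS satisfied.
A prefix code with these lengths CAN exist.

Kraft sum = 0.12109375. Satisfied.


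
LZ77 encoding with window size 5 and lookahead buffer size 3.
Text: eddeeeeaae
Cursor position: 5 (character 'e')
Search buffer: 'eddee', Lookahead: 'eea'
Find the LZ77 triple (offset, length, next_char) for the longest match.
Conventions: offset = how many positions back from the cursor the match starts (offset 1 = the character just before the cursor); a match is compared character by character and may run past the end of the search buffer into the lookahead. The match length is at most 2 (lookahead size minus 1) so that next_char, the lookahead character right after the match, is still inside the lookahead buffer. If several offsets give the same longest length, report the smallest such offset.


Try each offset into the search buffer:
  offset=1 (pos 4, char 'e'): match length 2
  offset=2 (pos 3, char 'e'): match length 2
  offset=3 (pos 2, char 'd'): match length 0
  offset=4 (pos 1, char 'd'): match length 0
  offset=5 (pos 0, char 'e'): match length 1
Longest match has length 2, found at offsets 1, 2; take the smallest, offset 1.
next_char = character at position 5 + 2 = 7 -> 'a'

Best match: offset=1, length=2 (matching 'ee' starting at position 4)
LZ77 triple: (1, 2, 'a')


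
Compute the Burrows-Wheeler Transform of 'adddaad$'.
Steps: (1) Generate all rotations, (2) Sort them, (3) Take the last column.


Rotations (sorted):
  0: $adddaad -> last char: d
  1: aad$addd -> last char: d
  2: ad$addda -> last char: a
  3: adddaad$ -> last char: $
  4: d$adddaa -> last char: a
  5: daad$add -> last char: d
  6: ddaad$ad -> last char: d
  7: dddaad$a -> last char: a


BWT = dda$adda


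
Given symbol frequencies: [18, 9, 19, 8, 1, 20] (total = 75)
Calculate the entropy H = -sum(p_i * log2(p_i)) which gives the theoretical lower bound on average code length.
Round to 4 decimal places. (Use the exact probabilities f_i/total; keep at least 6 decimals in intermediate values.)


Per-symbol terms -p_i * log2(p_i) with p_i = f_i/75:
  p = 18/75 = 0.240000: log2(p) = -2.058894, -p*log2(p) = 0.494134
  p = 9/75 = 0.120000: log2(p) = -3.058894, -p*log2(p) = 0.367067
  p = 19/75 = 0.253333: log2(p) = -1.980891, -p*log2(p) = 0.501826
  p = 8/75 = 0.106667: log2(p) = -3.228819, -p*log2(p) = 0.344407
  p = 1/75 = 0.013333: log2(p) = -6.228819, -p*log2(p) = 0.083051
  p = 20/75 = 0.266667: log2(p) = -1.906891, -p*log2(p) = 0.508504
H = 0.494134 + 0.367067 + 0.501826 + 0.344407 + 0.083051 + 0.508504 = 2.298989

H = 2.299 bits/symbol


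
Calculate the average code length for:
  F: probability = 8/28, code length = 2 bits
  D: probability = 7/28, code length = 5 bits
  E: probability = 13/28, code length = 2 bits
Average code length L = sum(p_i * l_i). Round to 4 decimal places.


Weighted contributions p_i * l_i:
  F: (8/28) * 2 = 16/28
  D: (7/28) * 5 = 35/28
  E: (13/28) * 2 = 26/28
Sum = (16 + 35 + 26)/28 = 77/28

L = 77/28 = 2.7500 bits/symbol


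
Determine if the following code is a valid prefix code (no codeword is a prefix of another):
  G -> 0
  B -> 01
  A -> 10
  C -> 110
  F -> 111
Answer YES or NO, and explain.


Checking each pair (does one codeword prefix another?):
  G='0' vs B='01': prefix -- VIOLATION

NO -- this is NOT a valid prefix code. G (0) is a prefix of B (01).


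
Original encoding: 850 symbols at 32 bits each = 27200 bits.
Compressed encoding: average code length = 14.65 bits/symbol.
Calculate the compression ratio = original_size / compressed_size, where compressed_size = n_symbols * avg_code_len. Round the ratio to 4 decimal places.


original_size = n_symbols * orig_bits = 850 * 32 = 27200 bits
compressed_size = n_symbols * avg_code_len = 850 * 14.65 = 12452.5 bits
ratio = original_size / compressed_size = 27200 / 12452.5 = 2.1843

Compression ratio = 2.1843


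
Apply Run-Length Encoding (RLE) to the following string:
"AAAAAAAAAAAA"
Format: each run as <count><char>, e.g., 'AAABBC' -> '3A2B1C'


Scanning runs left to right:
  i=0: run of 'A' x 12 -> '12A'

RLE = 12A


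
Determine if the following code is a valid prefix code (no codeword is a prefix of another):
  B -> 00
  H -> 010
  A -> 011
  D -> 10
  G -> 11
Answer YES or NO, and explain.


Checking each pair (does one codeword prefix another?):
  B='00' vs H='010': no prefix
  B='00' vs A='011': no prefix
  B='00' vs D='10': no prefix
  B='00' vs G='11': no prefix
  H='010' vs B='00': no prefix
  H='010' vs A='011': no prefix
  H='010' vs D='10': no prefix
  H='010' vs G='11': no prefix
  A='011' vs B='00': no prefix
  A='011' vs H='010': no prefix
  A='011' vs D='10': no prefix
  A='011' vs G='11': no prefix
  D='10' vs B='00': no prefix
  D='10' vs H='010': no prefix
  D='10' vs A='011': no prefix
  D='10' vs G='11': no prefix
  G='11' vs B='00': no prefix
  G='11' vs H='010': no prefix
  G='11' vs A='011': no prefix
  G='11' vs D='10': no prefix
No violation found over all pairs.

YES -- this is a valid prefix code. No codeword is a prefix of any other codeword.


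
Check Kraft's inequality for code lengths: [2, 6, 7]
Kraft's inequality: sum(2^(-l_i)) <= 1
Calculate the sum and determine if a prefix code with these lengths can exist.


Sum = 2^(-2) + 2^(-6) + 2^(-7)
    = 0.25 + 0.015625 + 0.0078125
    = 35/128 = 0.2734375
Since 0.2734375 <= 1, Kraft's inequality IS satisfied.
A prefix code with these lengths CAN exist.

Kraft sum = 0.2734375. Satisfied.


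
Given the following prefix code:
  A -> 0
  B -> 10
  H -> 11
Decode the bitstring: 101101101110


Decoding step by step:
Bits 10 -> B
Bits 11 -> H
Bits 0 -> A
Bits 11 -> H
Bits 0 -> A
Bits 11 -> H
Bits 10 -> B


Decoded message: BHAHAHB


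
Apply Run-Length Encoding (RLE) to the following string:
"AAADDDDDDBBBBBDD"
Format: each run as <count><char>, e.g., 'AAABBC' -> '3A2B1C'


Scanning runs left to right:
  i=0: run of 'A' x 3 -> '3A'
  i=3: run of 'D' x 6 -> '6D'
  i=9: run of 'B' x 5 -> '5B'
  i=14: run of 'D' x 2 -> '2D'

RLE = 3A6D5B2D


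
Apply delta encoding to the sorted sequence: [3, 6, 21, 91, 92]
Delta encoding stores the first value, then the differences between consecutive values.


First value: 3
Deltas:
  6 - 3 = 3
  21 - 6 = 15
  91 - 21 = 70
  92 - 91 = 1


Delta encoded: [3, 3, 15, 70, 1]


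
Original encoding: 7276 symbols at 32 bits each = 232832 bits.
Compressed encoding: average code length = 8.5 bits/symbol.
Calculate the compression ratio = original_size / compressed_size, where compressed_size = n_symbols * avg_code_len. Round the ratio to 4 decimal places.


original_size = n_symbols * orig_bits = 7276 * 32 = 232832 bits
compressed_size = n_symbols * avg_code_len = 7276 * 8.5 = 61846.0 bits
ratio = original_size / compressed_size = 232832 / 61846.0 = 3.7647

Compression ratio = 3.7647


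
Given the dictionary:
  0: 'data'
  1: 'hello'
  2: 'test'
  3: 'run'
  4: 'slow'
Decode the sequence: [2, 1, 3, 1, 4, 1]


Look up each index in the dictionary:
  2 -> 'test'
  1 -> 'hello'
  3 -> 'run'
  1 -> 'hello'
  4 -> 'slow'
  1 -> 'hello'

Decoded: "test hello run hello slow hello"


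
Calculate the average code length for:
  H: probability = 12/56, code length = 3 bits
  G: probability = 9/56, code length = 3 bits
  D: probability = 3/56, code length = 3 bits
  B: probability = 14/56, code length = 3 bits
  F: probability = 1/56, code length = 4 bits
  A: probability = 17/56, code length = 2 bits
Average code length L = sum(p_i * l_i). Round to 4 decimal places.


Weighted contributions p_i * l_i:
  H: (12/56) * 3 = 36/56
  G: (9/56) * 3 = 27/56
  D: (3/56) * 3 = 9/56
  B: (14/56) * 3 = 42/56
  F: (1/56) * 4 = 4/56
  A: (17/56) * 2 = 34/56
Sum = (36 + 27 + 9 + 42 + 4 + 34)/56 = 152/56

L = 152/56 = 2.7143 bits/symbol


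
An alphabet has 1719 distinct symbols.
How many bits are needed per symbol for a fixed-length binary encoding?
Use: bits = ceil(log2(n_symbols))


log2(1719) = 10.7474
Bracket: 2^10 = 1024 < 1719 <= 2^11 = 2048
So ceil(log2(1719)) = 11

bits = ceil(log2(1719)) = ceil(10.7474) = 11 bits


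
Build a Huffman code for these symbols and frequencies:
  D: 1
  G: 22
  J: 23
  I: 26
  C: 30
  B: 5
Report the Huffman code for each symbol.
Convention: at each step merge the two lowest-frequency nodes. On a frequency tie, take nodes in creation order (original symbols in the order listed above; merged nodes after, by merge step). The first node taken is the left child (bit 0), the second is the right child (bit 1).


Huffman tree construction:
Step 1: Merge D(1) + B(5) = 6
Step 2: Merge (D+B)(6) + G(22) = 28
Step 3: Merge J(23) + I(26) = 49
Step 4: Merge ((D+B)+G)(28) + C(30) = 58
Step 5: Merge (J+I)(49) + (((D+B)+G)+C)(58) = 107
Read each symbol's code off the tree from the root (left child = 0, right child = 1).

Codes:
  D: 1000 (length 4)
  G: 101 (length 3)
  J: 00 (length 2)
  I: 01 (length 2)
  C: 11 (length 2)
  B: 1001 (length 4)
Average code length: 248/107 = 2.3178 bits/symbol


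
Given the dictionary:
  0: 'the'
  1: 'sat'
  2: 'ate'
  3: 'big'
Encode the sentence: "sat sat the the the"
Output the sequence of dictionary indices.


Look up each word in the dictionary:
  'sat' -> 1
  'sat' -> 1
  'the' -> 0
  'the' -> 0
  'the' -> 0

Encoded: [1, 1, 0, 0, 0]


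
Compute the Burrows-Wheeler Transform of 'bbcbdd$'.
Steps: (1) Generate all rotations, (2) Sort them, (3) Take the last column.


Rotations (sorted):
  0: $bbcbdd -> last char: d
  1: bbcbdd$ -> last char: $
  2: bcbdd$b -> last char: b
  3: bdd$bbc -> last char: c
  4: cbdd$bb -> last char: b
  5: d$bbcbd -> last char: d
  6: dd$bbcb -> last char: b


BWT = d$bcbdb


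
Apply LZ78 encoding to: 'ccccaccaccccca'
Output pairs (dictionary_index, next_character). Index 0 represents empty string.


LZ78 encoding steps:
Dictionary: {0: ''}
Step 1: w='' (idx 0), next='c' -> output (0, 'c'), add 'c' as idx 1
Step 2: w='c' (idx 1), next='c' -> output (1, 'c'), add 'cc' as idx 2
Step 3: w='c' (idx 1), next='a' -> output (1, 'a'), add 'ca' as idx 3
Step 4: w='cc' (idx 2), next='a' -> output (2, 'a'), add 'cca' as idx 4
Step 5: w='cc' (idx 2), next='c' -> output (2, 'c'), add 'ccc' as idx 5
Step 6: w='cca' (idx 4), end of input -> output (4, '')


Encoded: [(0, 'c'), (1, 'c'), (1, 'a'), (2, 'a'), (2, 'c'), (4, '')]


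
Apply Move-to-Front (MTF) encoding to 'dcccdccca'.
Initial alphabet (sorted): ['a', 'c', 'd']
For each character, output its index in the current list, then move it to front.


MTF encoding:
'd': index 2 in ['a', 'c', 'd'] -> ['d', 'a', 'c']
'c': index 2 in ['d', 'a', 'c'] -> ['c', 'd', 'a']
'c': index 0 in ['c', 'd', 'a'] -> ['c', 'd', 'a']
'c': index 0 in ['c', 'd', 'a'] -> ['c', 'd', 'a']
'd': index 1 in ['c', 'd', 'a'] -> ['d', 'c', 'a']
'c': index 1 in ['d', 'c', 'a'] -> ['c', 'd', 'a']
'c': index 0 in ['c', 'd', 'a'] -> ['c', 'd', 'a']
'c': index 0 in ['c', 'd', 'a'] -> ['c', 'd', 'a']
'a': index 2 in ['c', 'd', 'a'] -> ['a', 'c', 'd']


Output: [2, 2, 0, 0, 1, 1, 0, 0, 2]


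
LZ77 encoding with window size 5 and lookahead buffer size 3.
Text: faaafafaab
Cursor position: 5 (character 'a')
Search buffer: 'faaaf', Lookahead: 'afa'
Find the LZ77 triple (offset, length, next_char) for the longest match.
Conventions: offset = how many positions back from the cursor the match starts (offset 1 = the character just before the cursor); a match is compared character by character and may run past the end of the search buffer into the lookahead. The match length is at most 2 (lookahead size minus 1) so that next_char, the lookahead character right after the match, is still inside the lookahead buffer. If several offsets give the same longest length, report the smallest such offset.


Try each offset into the search buffer:
  offset=1 (pos 4, char 'f'): match length 0
  offset=2 (pos 3, char 'a'): match length 2
  offset=3 (pos 2, char 'a'): match length 1
  offset=4 (pos 1, char 'a'): match length 1
  offset=5 (pos 0, char 'f'): match length 0
Longest match has length 2 at offset 2.
next_char = character at position 5 + 2 = 7 -> 'a'

Best match: offset=2, length=2 (matching 'af' starting at position 3)
LZ77 triple: (2, 2, 'a')


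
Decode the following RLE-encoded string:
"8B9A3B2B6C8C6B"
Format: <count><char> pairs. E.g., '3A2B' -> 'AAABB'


Expanding each <count><char> pair:
  8B -> 'BBBBBBBB'
  9A -> 'AAAAAAAAA'
  3B -> 'BBB'
  2B -> 'BB'
  6C -> 'CCCCCC'
  8C -> 'CCCCCCCC'
  6B -> 'BBBBBB'

Decoded = BBBBBBBBAAAAAAAAABBBBBCCCCCCCCCCCCCCBBBBBB


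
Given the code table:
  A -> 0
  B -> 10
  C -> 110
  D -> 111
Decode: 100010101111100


Decoding:
10 -> B
0 -> A
0 -> A
10 -> B
10 -> B
111 -> D
110 -> C
0 -> A


Result: BAABBDCA


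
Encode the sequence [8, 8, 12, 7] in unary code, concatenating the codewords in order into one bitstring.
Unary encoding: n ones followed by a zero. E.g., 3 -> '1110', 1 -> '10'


Encode each number as n ones followed by a terminating 0:
  8 -> 111111110 (9 bits)
  8 -> 111111110 (9 bits)
  12 -> 1111111111110 (13 bits)
  7 -> 11111110 (8 bits)
Total length = 9 + 9 + 13 + 8 = 39 bits.

Unary([8, 8, 12, 7]) = 111111110111111110111111111111011111110 (39 bits)


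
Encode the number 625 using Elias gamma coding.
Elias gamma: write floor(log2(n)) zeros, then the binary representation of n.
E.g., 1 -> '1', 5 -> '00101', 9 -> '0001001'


num_bits = floor(log2(625)) + 1 = 10
leading_zeros = num_bits - 1 = 9
binary(625) = 1001110001

Elias gamma(625) = '000000000' + '1001110001' = 0000000001001110001 (19 bits)


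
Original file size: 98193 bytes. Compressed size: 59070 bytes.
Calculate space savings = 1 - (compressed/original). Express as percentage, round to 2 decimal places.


ratio = compressed/original = 59070/98193 = 0.60157
savings = 1 - ratio = 1 - 0.60157 = 0.39843
as a percentage: 0.39843 * 100 = 39.84%

Space savings = 1 - 59070/98193 = 39.84%


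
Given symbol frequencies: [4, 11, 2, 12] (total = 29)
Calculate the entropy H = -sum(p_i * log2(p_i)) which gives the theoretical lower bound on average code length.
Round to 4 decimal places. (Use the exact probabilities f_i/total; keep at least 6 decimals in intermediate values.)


Per-symbol terms -p_i * log2(p_i) with p_i = f_i/29:
  p = 4/29 = 0.137931: log2(p) = -2.857981, -p*log2(p) = 0.394204
  p = 11/29 = 0.379310: log2(p) = -1.398549, -p*log2(p) = 0.530484
  p = 2/29 = 0.068966: log2(p) = -3.857981, -p*log2(p) = 0.266068
  p = 12/29 = 0.413793: log2(p) = -1.273018, -p*log2(p) = 0.526766
H = 0.394204 + 0.530484 + 0.266068 + 0.526766 = 1.717522

H = 1.7175 bits/symbol


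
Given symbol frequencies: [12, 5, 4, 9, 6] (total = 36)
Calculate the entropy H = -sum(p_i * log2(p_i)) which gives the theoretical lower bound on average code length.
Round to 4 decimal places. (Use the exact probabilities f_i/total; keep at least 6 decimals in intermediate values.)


Per-symbol terms -p_i * log2(p_i) with p_i = f_i/36:
  p = 12/36 = 0.333333: log2(p) = -1.584963, -p*log2(p) = 0.528321
  p = 5/36 = 0.138889: log2(p) = -2.847997, -p*log2(p) = 0.395555
  p = 4/36 = 0.111111: log2(p) = -3.169925, -p*log2(p) = 0.352214
  p = 9/36 = 0.250000: log2(p) = -2.000000, -p*log2(p) = 0.500000
  p = 6/36 = 0.166667: log2(p) = -2.584963, -p*log2(p) = 0.430827
H = 0.528321 + 0.395555 + 0.352214 + 0.500000 + 0.430827 = 2.206917

H = 2.2069 bits/symbol


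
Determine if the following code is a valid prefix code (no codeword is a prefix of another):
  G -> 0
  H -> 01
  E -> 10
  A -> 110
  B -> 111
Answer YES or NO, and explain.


Checking each pair (does one codeword prefix another?):
  G='0' vs H='01': prefix -- VIOLATION

NO -- this is NOT a valid prefix code. G (0) is a prefix of H (01).


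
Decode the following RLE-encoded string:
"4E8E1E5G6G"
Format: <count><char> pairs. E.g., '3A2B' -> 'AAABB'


Expanding each <count><char> pair:
  4E -> 'EEEE'
  8E -> 'EEEEEEEE'
  1E -> 'E'
  5G -> 'GGGGG'
  6G -> 'GGGGGG'

Decoded = EEEEEEEEEEEEEGGGGGGGGGGG


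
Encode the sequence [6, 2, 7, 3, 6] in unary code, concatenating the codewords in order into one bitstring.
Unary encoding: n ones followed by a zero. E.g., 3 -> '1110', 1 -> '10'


Encode each number as n ones followed by a terminating 0:
  6 -> 1111110 (7 bits)
  2 -> 110 (3 bits)
  7 -> 11111110 (8 bits)
  3 -> 1110 (4 bits)
  6 -> 1111110 (7 bits)
Total length = 7 + 3 + 8 + 4 + 7 = 29 bits.

Unary([6, 2, 7, 3, 6]) = 11111101101111111011101111110 (29 bits)


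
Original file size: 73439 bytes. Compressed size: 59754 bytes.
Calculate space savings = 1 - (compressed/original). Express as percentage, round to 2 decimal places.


ratio = compressed/original = 59754/73439 = 0.813655
savings = 1 - ratio = 1 - 0.813655 = 0.186345
as a percentage: 0.186345 * 100 = 18.63%

Space savings = 1 - 59754/73439 = 18.63%


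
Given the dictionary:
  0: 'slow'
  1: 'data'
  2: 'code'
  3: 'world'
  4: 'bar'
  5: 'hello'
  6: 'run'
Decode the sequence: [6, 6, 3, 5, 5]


Look up each index in the dictionary:
  6 -> 'run'
  6 -> 'run'
  3 -> 'world'
  5 -> 'hello'
  5 -> 'hello'

Decoded: "run run world hello hello"


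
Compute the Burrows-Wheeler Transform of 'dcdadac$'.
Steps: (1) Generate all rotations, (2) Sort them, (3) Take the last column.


Rotations (sorted):
  0: $dcdadac -> last char: c
  1: ac$dcdad -> last char: d
  2: adac$dcd -> last char: d
  3: c$dcdada -> last char: a
  4: cdadac$d -> last char: d
  5: dac$dcda -> last char: a
  6: dadac$dc -> last char: c
  7: dcdadac$ -> last char: $


BWT = cddadac$


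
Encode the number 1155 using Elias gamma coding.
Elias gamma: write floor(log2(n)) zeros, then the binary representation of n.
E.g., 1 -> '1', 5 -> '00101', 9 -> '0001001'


num_bits = floor(log2(1155)) + 1 = 11
leading_zeros = num_bits - 1 = 10
binary(1155) = 10010000011

Elias gamma(1155) = '0000000000' + '10010000011' = 000000000010010000011 (21 bits)


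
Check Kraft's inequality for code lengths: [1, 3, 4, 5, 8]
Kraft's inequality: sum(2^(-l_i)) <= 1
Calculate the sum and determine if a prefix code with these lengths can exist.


Sum = 2^(-1) + 2^(-3) + 2^(-4) + 2^(-5) + 2^(-8)
    = 0.5 + 0.125 + 0.0625 + 0.03125 + 0.00390625
    = 185/256 = 0.72265625
Since 0.72265625 <= 1, Kraft's inequality IS satisfied.
A prefix code with these lengths CAN exist.

Kraft sum = 0.72265625. Satisfied.


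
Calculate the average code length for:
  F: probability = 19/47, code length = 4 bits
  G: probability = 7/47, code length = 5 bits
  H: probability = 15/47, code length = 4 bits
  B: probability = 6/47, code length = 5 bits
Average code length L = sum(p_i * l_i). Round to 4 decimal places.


Weighted contributions p_i * l_i:
  F: (19/47) * 4 = 76/47
  G: (7/47) * 5 = 35/47
  H: (15/47) * 4 = 60/47
  B: (6/47) * 5 = 30/47
Sum = (76 + 35 + 60 + 30)/47 = 201/47

L = 201/47 = 4.2766 bits/symbol


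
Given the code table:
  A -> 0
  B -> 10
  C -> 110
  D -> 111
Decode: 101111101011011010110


Decoding:
10 -> B
111 -> D
110 -> C
10 -> B
110 -> C
110 -> C
10 -> B
110 -> C


Result: BDCBCCBC


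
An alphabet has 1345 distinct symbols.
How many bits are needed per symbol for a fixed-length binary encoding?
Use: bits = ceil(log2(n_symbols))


log2(1345) = 10.3934
Bracket: 2^10 = 1024 < 1345 <= 2^11 = 2048
So ceil(log2(1345)) = 11

bits = ceil(log2(1345)) = ceil(10.3934) = 11 bits


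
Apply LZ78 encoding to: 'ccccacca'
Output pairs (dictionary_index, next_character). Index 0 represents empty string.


LZ78 encoding steps:
Dictionary: {0: ''}
Step 1: w='' (idx 0), next='c' -> output (0, 'c'), add 'c' as idx 1
Step 2: w='c' (idx 1), next='c' -> output (1, 'c'), add 'cc' as idx 2
Step 3: w='c' (idx 1), next='a' -> output (1, 'a'), add 'ca' as idx 3
Step 4: w='cc' (idx 2), next='a' -> output (2, 'a'), add 'cca' as idx 4


Encoded: [(0, 'c'), (1, 'c'), (1, 'a'), (2, 'a')]


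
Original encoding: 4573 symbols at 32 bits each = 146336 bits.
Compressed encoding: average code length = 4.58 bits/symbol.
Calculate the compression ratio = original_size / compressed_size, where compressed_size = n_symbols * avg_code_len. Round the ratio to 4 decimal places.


original_size = n_symbols * orig_bits = 4573 * 32 = 146336 bits
compressed_size = n_symbols * avg_code_len = 4573 * 4.58 = 20944.34 bits
ratio = original_size / compressed_size = 146336 / 20944.34 = 6.9869

Compression ratio = 6.9869


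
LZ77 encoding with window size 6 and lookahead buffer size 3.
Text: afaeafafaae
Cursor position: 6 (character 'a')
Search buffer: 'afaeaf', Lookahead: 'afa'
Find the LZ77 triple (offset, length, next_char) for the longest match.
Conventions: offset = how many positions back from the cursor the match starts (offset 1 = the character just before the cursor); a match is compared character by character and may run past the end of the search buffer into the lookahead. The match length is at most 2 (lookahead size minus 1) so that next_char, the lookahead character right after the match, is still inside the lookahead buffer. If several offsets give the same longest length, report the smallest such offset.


Try each offset into the search buffer:
  offset=1 (pos 5, char 'f'): match length 0
  offset=2 (pos 4, char 'a'): match length 2
  offset=3 (pos 3, char 'e'): match length 0
  offset=4 (pos 2, char 'a'): match length 1
  offset=5 (pos 1, char 'f'): match length 0
  offset=6 (pos 0, char 'a'): match length 2
Longest match has length 2, found at offsets 2, 6; take the smallest, offset 2.
next_char = character at position 6 + 2 = 8 -> 'a'

Best match: offset=2, length=2 (matching 'af' starting at position 4)
LZ77 triple: (2, 2, 'a')


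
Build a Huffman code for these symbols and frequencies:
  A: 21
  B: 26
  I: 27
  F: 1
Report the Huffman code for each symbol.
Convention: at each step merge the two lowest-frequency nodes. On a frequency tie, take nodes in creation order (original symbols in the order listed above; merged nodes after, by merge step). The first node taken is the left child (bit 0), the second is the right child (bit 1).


Huffman tree construction:
Step 1: Merge F(1) + A(21) = 22
Step 2: Merge (F+A)(22) + B(26) = 48
Step 3: Merge I(27) + ((F+A)+B)(48) = 75
Read each symbol's code off the tree from the root (left child = 0, right child = 1).

Codes:
  A: 101 (length 3)
  B: 11 (length 2)
  I: 0 (length 1)
  F: 100 (length 3)
Average code length: 145/75 = 1.9333 bits/symbol


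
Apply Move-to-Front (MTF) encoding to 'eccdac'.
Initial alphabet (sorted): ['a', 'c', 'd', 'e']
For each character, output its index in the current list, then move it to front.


MTF encoding:
'e': index 3 in ['a', 'c', 'd', 'e'] -> ['e', 'a', 'c', 'd']
'c': index 2 in ['e', 'a', 'c', 'd'] -> ['c', 'e', 'a', 'd']
'c': index 0 in ['c', 'e', 'a', 'd'] -> ['c', 'e', 'a', 'd']
'd': index 3 in ['c', 'e', 'a', 'd'] -> ['d', 'c', 'e', 'a']
'a': index 3 in ['d', 'c', 'e', 'a'] -> ['a', 'd', 'c', 'e']
'c': index 2 in ['a', 'd', 'c', 'e'] -> ['c', 'a', 'd', 'e']


Output: [3, 2, 0, 3, 3, 2]


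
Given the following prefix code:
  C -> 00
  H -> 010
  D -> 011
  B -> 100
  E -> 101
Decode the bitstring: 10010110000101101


Decoding step by step:
Bits 100 -> B
Bits 101 -> E
Bits 100 -> B
Bits 00 -> C
Bits 101 -> E
Bits 101 -> E


Decoded message: BEBCEE


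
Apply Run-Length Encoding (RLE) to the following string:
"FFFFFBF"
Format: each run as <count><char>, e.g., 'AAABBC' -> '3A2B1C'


Scanning runs left to right:
  i=0: run of 'F' x 5 -> '5F'
  i=5: run of 'B' x 1 -> '1B'
  i=6: run of 'F' x 1 -> '1F'

RLE = 5F1B1F


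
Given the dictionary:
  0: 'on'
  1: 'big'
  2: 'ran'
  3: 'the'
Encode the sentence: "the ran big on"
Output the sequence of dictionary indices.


Look up each word in the dictionary:
  'the' -> 3
  'ran' -> 2
  'big' -> 1
  'on' -> 0

Encoded: [3, 2, 1, 0]


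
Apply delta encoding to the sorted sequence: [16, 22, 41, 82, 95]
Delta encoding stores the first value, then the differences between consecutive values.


First value: 16
Deltas:
  22 - 16 = 6
  41 - 22 = 19
  82 - 41 = 41
  95 - 82 = 13


Delta encoded: [16, 6, 19, 41, 13]


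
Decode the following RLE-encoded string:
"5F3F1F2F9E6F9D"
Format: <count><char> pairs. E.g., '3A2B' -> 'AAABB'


Expanding each <count><char> pair:
  5F -> 'FFFFF'
  3F -> 'FFF'
  1F -> 'F'
  2F -> 'FF'
  9E -> 'EEEEEEEEE'
  6F -> 'FFFFFF'
  9D -> 'DDDDDDDDD'

Decoded = FFFFFFFFFFFEEEEEEEEEFFFFFFDDDDDDDDD


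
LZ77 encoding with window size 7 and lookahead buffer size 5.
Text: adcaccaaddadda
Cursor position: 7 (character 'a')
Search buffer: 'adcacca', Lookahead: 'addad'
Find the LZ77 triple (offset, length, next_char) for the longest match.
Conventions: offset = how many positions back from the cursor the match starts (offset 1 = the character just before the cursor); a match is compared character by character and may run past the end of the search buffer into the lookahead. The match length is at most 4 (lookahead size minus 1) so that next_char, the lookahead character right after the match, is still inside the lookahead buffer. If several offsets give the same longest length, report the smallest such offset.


Try each offset into the search buffer:
  offset=1 (pos 6, char 'a'): match length 1
  offset=2 (pos 5, char 'c'): match length 0
  offset=3 (pos 4, char 'c'): match length 0
  offset=4 (pos 3, char 'a'): match length 1
  offset=5 (pos 2, char 'c'): match length 0
  offset=6 (pos 1, char 'd'): match length 0
  offset=7 (pos 0, char 'a'): match length 2
Longest match has length 2 at offset 7.
next_char = character at position 7 + 2 = 9 -> 'd'

Best match: offset=7, length=2 (matching 'ad' starting at position 0)
LZ77 triple: (7, 2, 'd')


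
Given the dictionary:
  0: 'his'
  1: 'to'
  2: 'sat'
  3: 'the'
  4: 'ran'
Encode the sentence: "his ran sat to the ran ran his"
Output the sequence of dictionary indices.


Look up each word in the dictionary:
  'his' -> 0
  'ran' -> 4
  'sat' -> 2
  'to' -> 1
  'the' -> 3
  'ran' -> 4
  'ran' -> 4
  'his' -> 0

Encoded: [0, 4, 2, 1, 3, 4, 4, 0]


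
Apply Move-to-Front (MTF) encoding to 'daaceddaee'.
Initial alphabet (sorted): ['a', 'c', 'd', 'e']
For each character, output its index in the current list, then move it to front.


MTF encoding:
'd': index 2 in ['a', 'c', 'd', 'e'] -> ['d', 'a', 'c', 'e']
'a': index 1 in ['d', 'a', 'c', 'e'] -> ['a', 'd', 'c', 'e']
'a': index 0 in ['a', 'd', 'c', 'e'] -> ['a', 'd', 'c', 'e']
'c': index 2 in ['a', 'd', 'c', 'e'] -> ['c', 'a', 'd', 'e']
'e': index 3 in ['c', 'a', 'd', 'e'] -> ['e', 'c', 'a', 'd']
'd': index 3 in ['e', 'c', 'a', 'd'] -> ['d', 'e', 'c', 'a']
'd': index 0 in ['d', 'e', 'c', 'a'] -> ['d', 'e', 'c', 'a']
'a': index 3 in ['d', 'e', 'c', 'a'] -> ['a', 'd', 'e', 'c']
'e': index 2 in ['a', 'd', 'e', 'c'] -> ['e', 'a', 'd', 'c']
'e': index 0 in ['e', 'a', 'd', 'c'] -> ['e', 'a', 'd', 'c']


Output: [2, 1, 0, 2, 3, 3, 0, 3, 2, 0]


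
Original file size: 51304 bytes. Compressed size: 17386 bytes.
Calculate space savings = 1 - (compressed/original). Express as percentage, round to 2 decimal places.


ratio = compressed/original = 17386/51304 = 0.338882
savings = 1 - ratio = 1 - 0.338882 = 0.661118
as a percentage: 0.661118 * 100 = 66.11%

Space savings = 1 - 17386/51304 = 66.11%


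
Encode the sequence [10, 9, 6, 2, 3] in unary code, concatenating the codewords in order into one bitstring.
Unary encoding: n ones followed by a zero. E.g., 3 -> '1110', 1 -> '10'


Encode each number as n ones followed by a terminating 0:
  10 -> 11111111110 (11 bits)
  9 -> 1111111110 (10 bits)
  6 -> 1111110 (7 bits)
  2 -> 110 (3 bits)
  3 -> 1110 (4 bits)
Total length = 11 + 10 + 7 + 3 + 4 = 35 bits.

Unary([10, 9, 6, 2, 3]) = 11111111110111111111011111101101110 (35 bits)


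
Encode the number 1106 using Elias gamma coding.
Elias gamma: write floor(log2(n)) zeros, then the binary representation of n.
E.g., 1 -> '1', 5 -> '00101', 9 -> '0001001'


num_bits = floor(log2(1106)) + 1 = 11
leading_zeros = num_bits - 1 = 10
binary(1106) = 10001010010

Elias gamma(1106) = '0000000000' + '10001010010' = 000000000010001010010 (21 bits)


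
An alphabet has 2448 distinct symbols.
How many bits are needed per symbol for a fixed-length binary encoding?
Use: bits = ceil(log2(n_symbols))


log2(2448) = 11.2574
Bracket: 2^11 = 2048 < 2448 <= 2^12 = 4096
So ceil(log2(2448)) = 12

bits = ceil(log2(2448)) = ceil(11.2574) = 12 bits


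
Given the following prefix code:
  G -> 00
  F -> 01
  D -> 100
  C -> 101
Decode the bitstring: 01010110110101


Decoding step by step:
Bits 01 -> F
Bits 01 -> F
Bits 01 -> F
Bits 101 -> C
Bits 101 -> C
Bits 01 -> F


Decoded message: FFFCCF


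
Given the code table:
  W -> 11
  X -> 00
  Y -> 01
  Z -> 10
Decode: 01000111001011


Decoding:
01 -> Y
00 -> X
01 -> Y
11 -> W
00 -> X
10 -> Z
11 -> W


Result: YXYWXZW


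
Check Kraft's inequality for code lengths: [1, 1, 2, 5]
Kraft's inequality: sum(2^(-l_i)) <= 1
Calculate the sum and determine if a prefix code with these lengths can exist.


Sum = 2^(-1) + 2^(-1) + 2^(-2) + 2^(-5)
    = 0.5 + 0.5 + 0.25 + 0.03125
    = 41/32 = 1.28125
Since 1.28125 > 1, Kraft's inequality is NOT satisfied.
A prefix code with these lengths CANNOT exist.

Kraft sum = 1.28125. Not satisfied.


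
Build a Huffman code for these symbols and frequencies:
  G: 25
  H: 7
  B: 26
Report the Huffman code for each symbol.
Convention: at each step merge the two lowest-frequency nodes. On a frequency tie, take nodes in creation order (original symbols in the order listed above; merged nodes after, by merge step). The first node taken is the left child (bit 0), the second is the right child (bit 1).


Huffman tree construction:
Step 1: Merge H(7) + G(25) = 32
Step 2: Merge B(26) + (H+G)(32) = 58
Read each symbol's code off the tree from the root (left child = 0, right child = 1).

Codes:
  G: 11 (length 2)
  H: 10 (length 2)
  B: 0 (length 1)
Average code length: 90/58 = 1.5517 bits/symbol


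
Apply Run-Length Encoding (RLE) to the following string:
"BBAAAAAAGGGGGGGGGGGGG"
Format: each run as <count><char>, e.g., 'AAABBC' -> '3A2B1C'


Scanning runs left to right:
  i=0: run of 'B' x 2 -> '2B'
  i=2: run of 'A' x 6 -> '6A'
  i=8: run of 'G' x 13 -> '13G'

RLE = 2B6A13G


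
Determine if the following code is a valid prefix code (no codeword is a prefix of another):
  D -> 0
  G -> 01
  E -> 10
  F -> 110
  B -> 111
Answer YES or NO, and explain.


Checking each pair (does one codeword prefix another?):
  D='0' vs G='01': prefix -- VIOLATION

NO -- this is NOT a valid prefix code. D (0) is a prefix of G (01).


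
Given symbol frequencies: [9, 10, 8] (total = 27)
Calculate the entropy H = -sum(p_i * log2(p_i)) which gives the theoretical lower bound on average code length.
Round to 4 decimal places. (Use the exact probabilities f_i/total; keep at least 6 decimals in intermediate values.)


Per-symbol terms -p_i * log2(p_i) with p_i = f_i/27:
  p = 9/27 = 0.333333: log2(p) = -1.584963, -p*log2(p) = 0.528321
  p = 10/27 = 0.370370: log2(p) = -1.432959, -p*log2(p) = 0.530726
  p = 8/27 = 0.296296: log2(p) = -1.754888, -p*log2(p) = 0.519967
H = 0.528321 + 0.530726 + 0.519967 = 1.579014

H = 1.579 bits/symbol


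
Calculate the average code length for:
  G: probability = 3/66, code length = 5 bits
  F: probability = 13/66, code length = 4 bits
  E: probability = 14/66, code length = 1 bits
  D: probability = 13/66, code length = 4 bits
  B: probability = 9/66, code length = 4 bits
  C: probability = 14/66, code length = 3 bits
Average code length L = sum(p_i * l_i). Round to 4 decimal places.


Weighted contributions p_i * l_i:
  G: (3/66) * 5 = 15/66
  F: (13/66) * 4 = 52/66
  E: (14/66) * 1 = 14/66
  D: (13/66) * 4 = 52/66
  B: (9/66) * 4 = 36/66
  C: (14/66) * 3 = 42/66
Sum = (15 + 52 + 14 + 52 + 36 + 42)/66 = 211/66

L = 211/66 = 3.1970 bits/symbol


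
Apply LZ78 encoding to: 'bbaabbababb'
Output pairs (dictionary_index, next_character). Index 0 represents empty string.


LZ78 encoding steps:
Dictionary: {0: ''}
Step 1: w='' (idx 0), next='b' -> output (0, 'b'), add 'b' as idx 1
Step 2: w='b' (idx 1), next='a' -> output (1, 'a'), add 'ba' as idx 2
Step 3: w='' (idx 0), next='a' -> output (0, 'a'), add 'a' as idx 3
Step 4: w='b' (idx 1), next='b' -> output (1, 'b'), add 'bb' as idx 4
Step 5: w='a' (idx 3), next='b' -> output (3, 'b'), add 'ab' as idx 5
Step 6: w='ab' (idx 5), next='b' -> output (5, 'b'), add 'abb' as idx 6


Encoded: [(0, 'b'), (1, 'a'), (0, 'a'), (1, 'b'), (3, 'b'), (5, 'b')]


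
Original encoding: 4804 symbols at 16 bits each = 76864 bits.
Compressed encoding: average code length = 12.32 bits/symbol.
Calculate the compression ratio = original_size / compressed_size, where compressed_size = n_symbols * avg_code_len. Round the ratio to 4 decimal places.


original_size = n_symbols * orig_bits = 4804 * 16 = 76864 bits
compressed_size = n_symbols * avg_code_len = 4804 * 12.32 = 59185.28 bits
ratio = original_size / compressed_size = 76864 / 59185.28 = 1.2987

Compression ratio = 1.2987


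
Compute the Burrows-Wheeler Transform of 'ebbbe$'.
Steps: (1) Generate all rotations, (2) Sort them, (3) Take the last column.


Rotations (sorted):
  0: $ebbbe -> last char: e
  1: bbbe$e -> last char: e
  2: bbe$eb -> last char: b
  3: be$ebb -> last char: b
  4: e$ebbb -> last char: b
  5: ebbbe$ -> last char: $


BWT = eebbb$


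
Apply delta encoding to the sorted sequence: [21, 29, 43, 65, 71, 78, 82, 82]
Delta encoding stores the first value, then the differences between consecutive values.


First value: 21
Deltas:
  29 - 21 = 8
  43 - 29 = 14
  65 - 43 = 22
  71 - 65 = 6
  78 - 71 = 7
  82 - 78 = 4
  82 - 82 = 0


Delta encoded: [21, 8, 14, 22, 6, 7, 4, 0]


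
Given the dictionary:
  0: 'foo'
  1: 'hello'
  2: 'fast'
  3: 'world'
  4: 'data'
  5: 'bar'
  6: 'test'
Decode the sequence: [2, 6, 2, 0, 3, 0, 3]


Look up each index in the dictionary:
  2 -> 'fast'
  6 -> 'test'
  2 -> 'fast'
  0 -> 'foo'
  3 -> 'world'
  0 -> 'foo'
  3 -> 'world'

Decoded: "fast test fast foo world foo world"


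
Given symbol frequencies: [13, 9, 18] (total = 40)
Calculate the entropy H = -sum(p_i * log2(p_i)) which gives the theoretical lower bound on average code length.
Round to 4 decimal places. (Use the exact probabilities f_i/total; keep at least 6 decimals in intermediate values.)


Per-symbol terms -p_i * log2(p_i) with p_i = f_i/40:
  p = 13/40 = 0.325000: log2(p) = -1.621488, -p*log2(p) = 0.526984
  p = 9/40 = 0.225000: log2(p) = -2.152003, -p*log2(p) = 0.484201
  p = 18/40 = 0.450000: log2(p) = -1.152003, -p*log2(p) = 0.518401
H = 0.526984 + 0.484201 + 0.518401 = 1.529586

H = 1.5296 bits/symbol
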